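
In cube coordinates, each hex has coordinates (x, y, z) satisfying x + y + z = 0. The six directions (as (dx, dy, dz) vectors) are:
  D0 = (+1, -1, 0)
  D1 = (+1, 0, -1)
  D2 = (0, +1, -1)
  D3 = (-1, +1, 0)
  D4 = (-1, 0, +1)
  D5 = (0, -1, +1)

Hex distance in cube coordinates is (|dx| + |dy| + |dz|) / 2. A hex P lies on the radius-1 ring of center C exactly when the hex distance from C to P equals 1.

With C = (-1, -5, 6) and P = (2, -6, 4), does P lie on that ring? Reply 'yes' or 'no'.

|px - cx| = |2 - (-1)| = 3
|py - cy| = |-6 - (-5)| = 1
|pz - cz| = |4 - 6| = 2
distance = (3+1+2)/2 = 6/2 = 3
radius = 1; distance != radius -> no

Answer: no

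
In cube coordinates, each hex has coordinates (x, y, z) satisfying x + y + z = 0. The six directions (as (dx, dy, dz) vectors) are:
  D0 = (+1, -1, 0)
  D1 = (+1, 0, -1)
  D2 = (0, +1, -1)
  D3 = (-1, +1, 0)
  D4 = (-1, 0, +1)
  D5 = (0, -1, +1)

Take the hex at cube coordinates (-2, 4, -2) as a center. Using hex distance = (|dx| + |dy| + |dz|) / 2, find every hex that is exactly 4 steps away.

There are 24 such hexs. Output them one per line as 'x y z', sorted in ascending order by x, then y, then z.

Answer: -6 4 2
-6 5 1
-6 6 0
-6 7 -1
-6 8 -2
-5 3 2
-5 8 -3
-4 2 2
-4 8 -4
-3 1 2
-3 8 -5
-2 0 2
-2 8 -6
-1 0 1
-1 7 -6
0 0 0
0 6 -6
1 0 -1
1 5 -6
2 0 -2
2 1 -3
2 2 -4
2 3 -5
2 4 -6

Derivation:
Walk ring at distance 4 from (-2, 4, -2):
Start at center + D4*4 = (-6, 4, 2)
  hex 0: (-6, 4, 2)
  hex 1: (-5, 3, 2)
  hex 2: (-4, 2, 2)
  hex 3: (-3, 1, 2)
  hex 4: (-2, 0, 2)
  hex 5: (-1, 0, 1)
  hex 6: (0, 0, 0)
  hex 7: (1, 0, -1)
  hex 8: (2, 0, -2)
  hex 9: (2, 1, -3)
  hex 10: (2, 2, -4)
  hex 11: (2, 3, -5)
  hex 12: (2, 4, -6)
  hex 13: (1, 5, -6)
  hex 14: (0, 6, -6)
  hex 15: (-1, 7, -6)
  hex 16: (-2, 8, -6)
  hex 17: (-3, 8, -5)
  hex 18: (-4, 8, -4)
  hex 19: (-5, 8, -3)
  hex 20: (-6, 8, -2)
  hex 21: (-6, 7, -1)
  hex 22: (-6, 6, 0)
  hex 23: (-6, 5, 1)
Sorted: 24 hexes.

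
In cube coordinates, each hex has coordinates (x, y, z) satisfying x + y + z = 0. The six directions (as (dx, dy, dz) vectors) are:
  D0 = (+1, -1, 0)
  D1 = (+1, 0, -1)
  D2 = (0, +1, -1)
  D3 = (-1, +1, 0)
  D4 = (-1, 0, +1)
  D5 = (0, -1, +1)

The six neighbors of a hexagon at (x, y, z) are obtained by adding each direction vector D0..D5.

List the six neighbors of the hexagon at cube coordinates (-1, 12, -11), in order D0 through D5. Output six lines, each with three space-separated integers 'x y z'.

Center: (-1, 12, -11). Add each direction:
  D0: (-1, 12, -11) + (1, -1, 0) = (0, 11, -11)
  D1: (-1, 12, -11) + (1, 0, -1) = (0, 12, -12)
  D2: (-1, 12, -11) + (0, 1, -1) = (-1, 13, -12)
  D3: (-1, 12, -11) + (-1, 1, 0) = (-2, 13, -11)
  D4: (-1, 12, -11) + (-1, 0, 1) = (-2, 12, -10)
  D5: (-1, 12, -11) + (0, -1, 1) = (-1, 11, -10)

Answer: 0 11 -11
0 12 -12
-1 13 -12
-2 13 -11
-2 12 -10
-1 11 -10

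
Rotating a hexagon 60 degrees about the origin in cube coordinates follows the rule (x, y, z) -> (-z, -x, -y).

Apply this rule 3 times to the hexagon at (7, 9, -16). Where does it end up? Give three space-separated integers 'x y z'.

Answer: -7 -9 16

Derivation:
Start: (7, 9, -16)
Step 1: (7, 9, -16) -> (-(-16), -(7), -(9)) = (16, -7, -9)
Step 2: (16, -7, -9) -> (-(-9), -(16), -(-7)) = (9, -16, 7)
Step 3: (9, -16, 7) -> (-(7), -(9), -(-16)) = (-7, -9, 16)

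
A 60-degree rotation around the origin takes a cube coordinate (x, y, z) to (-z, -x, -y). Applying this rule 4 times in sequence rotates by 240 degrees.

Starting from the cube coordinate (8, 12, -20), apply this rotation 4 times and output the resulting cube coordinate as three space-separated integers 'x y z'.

Start: (8, 12, -20)
Step 1: (8, 12, -20) -> (-(-20), -(8), -(12)) = (20, -8, -12)
Step 2: (20, -8, -12) -> (-(-12), -(20), -(-8)) = (12, -20, 8)
Step 3: (12, -20, 8) -> (-(8), -(12), -(-20)) = (-8, -12, 20)
Step 4: (-8, -12, 20) -> (-(20), -(-8), -(-12)) = (-20, 8, 12)

Answer: -20 8 12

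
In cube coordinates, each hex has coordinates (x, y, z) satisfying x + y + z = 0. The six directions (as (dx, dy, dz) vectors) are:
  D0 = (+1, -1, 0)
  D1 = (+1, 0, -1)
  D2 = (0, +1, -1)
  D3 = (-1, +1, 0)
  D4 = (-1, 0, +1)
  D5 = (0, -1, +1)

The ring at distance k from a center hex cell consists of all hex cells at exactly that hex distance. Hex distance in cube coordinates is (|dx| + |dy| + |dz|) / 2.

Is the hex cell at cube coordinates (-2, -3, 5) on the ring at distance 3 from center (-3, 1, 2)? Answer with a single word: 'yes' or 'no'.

Answer: no

Derivation:
|px - cx| = |-2 - (-3)| = 1
|py - cy| = |-3 - 1| = 4
|pz - cz| = |5 - 2| = 3
distance = (1+4+3)/2 = 8/2 = 4
radius = 3; distance != radius -> no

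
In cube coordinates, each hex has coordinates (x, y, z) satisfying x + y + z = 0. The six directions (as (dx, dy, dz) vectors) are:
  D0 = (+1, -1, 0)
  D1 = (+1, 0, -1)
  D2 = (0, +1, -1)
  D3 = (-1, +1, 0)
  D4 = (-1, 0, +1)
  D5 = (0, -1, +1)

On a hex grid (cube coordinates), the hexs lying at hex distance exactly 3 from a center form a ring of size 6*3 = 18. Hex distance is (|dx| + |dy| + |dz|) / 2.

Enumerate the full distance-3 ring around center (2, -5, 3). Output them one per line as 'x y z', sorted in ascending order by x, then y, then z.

Walk ring at distance 3 from (2, -5, 3):
Start at center + D4*3 = (-1, -5, 6)
  hex 0: (-1, -5, 6)
  hex 1: (0, -6, 6)
  hex 2: (1, -7, 6)
  hex 3: (2, -8, 6)
  hex 4: (3, -8, 5)
  hex 5: (4, -8, 4)
  hex 6: (5, -8, 3)
  hex 7: (5, -7, 2)
  hex 8: (5, -6, 1)
  hex 9: (5, -5, 0)
  hex 10: (4, -4, 0)
  hex 11: (3, -3, 0)
  hex 12: (2, -2, 0)
  hex 13: (1, -2, 1)
  hex 14: (0, -2, 2)
  hex 15: (-1, -2, 3)
  hex 16: (-1, -3, 4)
  hex 17: (-1, -4, 5)
Sorted: 18 hexes.

Answer: -1 -5 6
-1 -4 5
-1 -3 4
-1 -2 3
0 -6 6
0 -2 2
1 -7 6
1 -2 1
2 -8 6
2 -2 0
3 -8 5
3 -3 0
4 -8 4
4 -4 0
5 -8 3
5 -7 2
5 -6 1
5 -5 0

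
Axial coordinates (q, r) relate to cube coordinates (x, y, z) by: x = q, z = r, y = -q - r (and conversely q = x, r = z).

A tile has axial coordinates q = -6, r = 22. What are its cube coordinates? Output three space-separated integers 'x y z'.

Answer: -6 -16 22

Derivation:
x = q = -6
z = r = 22
y = -x - z = -(-6) - (22) = -16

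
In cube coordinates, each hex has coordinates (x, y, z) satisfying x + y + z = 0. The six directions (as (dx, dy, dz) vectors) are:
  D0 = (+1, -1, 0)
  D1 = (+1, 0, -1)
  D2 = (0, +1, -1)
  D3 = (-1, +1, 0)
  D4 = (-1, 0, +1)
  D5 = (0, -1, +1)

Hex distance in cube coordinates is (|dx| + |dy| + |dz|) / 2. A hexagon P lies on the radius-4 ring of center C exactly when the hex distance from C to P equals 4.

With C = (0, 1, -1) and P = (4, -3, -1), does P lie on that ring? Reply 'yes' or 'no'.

|px - cx| = |4 - 0| = 4
|py - cy| = |-3 - 1| = 4
|pz - cz| = |-1 - (-1)| = 0
distance = (4+4+0)/2 = 8/2 = 4
radius = 4; distance == radius -> yes

Answer: yes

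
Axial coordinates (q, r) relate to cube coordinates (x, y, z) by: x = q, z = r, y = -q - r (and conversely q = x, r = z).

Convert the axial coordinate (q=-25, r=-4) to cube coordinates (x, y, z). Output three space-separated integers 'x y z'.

Answer: -25 29 -4

Derivation:
x = q = -25
z = r = -4
y = -x - z = -(-25) - (-4) = 29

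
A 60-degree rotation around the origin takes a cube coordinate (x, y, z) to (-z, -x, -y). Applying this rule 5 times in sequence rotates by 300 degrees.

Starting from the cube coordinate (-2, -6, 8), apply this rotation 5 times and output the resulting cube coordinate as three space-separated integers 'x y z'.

Start: (-2, -6, 8)
Step 1: (-2, -6, 8) -> (-(8), -(-2), -(-6)) = (-8, 2, 6)
Step 2: (-8, 2, 6) -> (-(6), -(-8), -(2)) = (-6, 8, -2)
Step 3: (-6, 8, -2) -> (-(-2), -(-6), -(8)) = (2, 6, -8)
Step 4: (2, 6, -8) -> (-(-8), -(2), -(6)) = (8, -2, -6)
Step 5: (8, -2, -6) -> (-(-6), -(8), -(-2)) = (6, -8, 2)

Answer: 6 -8 2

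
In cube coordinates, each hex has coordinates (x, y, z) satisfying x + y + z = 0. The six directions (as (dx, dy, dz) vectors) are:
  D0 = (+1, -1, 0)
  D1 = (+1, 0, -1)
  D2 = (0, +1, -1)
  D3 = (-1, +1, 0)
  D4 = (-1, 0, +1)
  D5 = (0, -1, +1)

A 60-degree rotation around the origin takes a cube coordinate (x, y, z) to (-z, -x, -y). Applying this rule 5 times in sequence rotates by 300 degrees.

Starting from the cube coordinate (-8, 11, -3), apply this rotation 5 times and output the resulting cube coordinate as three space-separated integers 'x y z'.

Start: (-8, 11, -3)
Step 1: (-8, 11, -3) -> (-(-3), -(-8), -(11)) = (3, 8, -11)
Step 2: (3, 8, -11) -> (-(-11), -(3), -(8)) = (11, -3, -8)
Step 3: (11, -3, -8) -> (-(-8), -(11), -(-3)) = (8, -11, 3)
Step 4: (8, -11, 3) -> (-(3), -(8), -(-11)) = (-3, -8, 11)
Step 5: (-3, -8, 11) -> (-(11), -(-3), -(-8)) = (-11, 3, 8)

Answer: -11 3 8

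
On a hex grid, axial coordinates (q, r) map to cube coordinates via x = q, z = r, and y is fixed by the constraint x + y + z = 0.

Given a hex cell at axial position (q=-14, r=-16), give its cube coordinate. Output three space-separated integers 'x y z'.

x = q = -14
z = r = -16
y = -x - z = -(-14) - (-16) = 30

Answer: -14 30 -16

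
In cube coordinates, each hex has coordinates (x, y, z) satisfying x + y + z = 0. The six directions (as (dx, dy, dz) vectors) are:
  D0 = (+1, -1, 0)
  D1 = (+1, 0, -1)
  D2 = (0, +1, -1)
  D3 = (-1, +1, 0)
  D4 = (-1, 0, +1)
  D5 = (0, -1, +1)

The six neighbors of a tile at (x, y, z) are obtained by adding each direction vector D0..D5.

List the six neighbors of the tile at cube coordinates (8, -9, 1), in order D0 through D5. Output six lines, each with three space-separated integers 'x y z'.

Center: (8, -9, 1). Add each direction:
  D0: (8, -9, 1) + (1, -1, 0) = (9, -10, 1)
  D1: (8, -9, 1) + (1, 0, -1) = (9, -9, 0)
  D2: (8, -9, 1) + (0, 1, -1) = (8, -8, 0)
  D3: (8, -9, 1) + (-1, 1, 0) = (7, -8, 1)
  D4: (8, -9, 1) + (-1, 0, 1) = (7, -9, 2)
  D5: (8, -9, 1) + (0, -1, 1) = (8, -10, 2)

Answer: 9 -10 1
9 -9 0
8 -8 0
7 -8 1
7 -9 2
8 -10 2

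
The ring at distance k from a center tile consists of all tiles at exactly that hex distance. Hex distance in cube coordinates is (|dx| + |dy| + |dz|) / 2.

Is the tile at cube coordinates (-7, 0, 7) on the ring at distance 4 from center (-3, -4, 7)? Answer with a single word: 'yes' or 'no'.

Answer: yes

Derivation:
|px - cx| = |-7 - (-3)| = 4
|py - cy| = |0 - (-4)| = 4
|pz - cz| = |7 - 7| = 0
distance = (4+4+0)/2 = 8/2 = 4
radius = 4; distance == radius -> yes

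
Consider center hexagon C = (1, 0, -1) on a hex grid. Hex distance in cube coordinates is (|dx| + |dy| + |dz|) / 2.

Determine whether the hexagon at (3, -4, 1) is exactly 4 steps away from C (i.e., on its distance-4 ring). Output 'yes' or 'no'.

Answer: yes

Derivation:
|px - cx| = |3 - 1| = 2
|py - cy| = |-4 - 0| = 4
|pz - cz| = |1 - (-1)| = 2
distance = (2+4+2)/2 = 8/2 = 4
radius = 4; distance == radius -> yes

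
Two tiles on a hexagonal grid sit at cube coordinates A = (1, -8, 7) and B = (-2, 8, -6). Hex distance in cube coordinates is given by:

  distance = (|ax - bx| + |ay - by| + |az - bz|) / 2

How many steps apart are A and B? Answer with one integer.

Answer: 16

Derivation:
|ax - bx| = |1 - (-2)| = 3
|ay - by| = |-8 - 8| = 16
|az - bz| = |7 - (-6)| = 13
distance = (3 + 16 + 13) / 2 = 32 / 2 = 16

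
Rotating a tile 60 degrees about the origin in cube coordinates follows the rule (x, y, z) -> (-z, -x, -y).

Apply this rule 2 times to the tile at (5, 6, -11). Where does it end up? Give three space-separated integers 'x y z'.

Answer: 6 -11 5

Derivation:
Start: (5, 6, -11)
Step 1: (5, 6, -11) -> (-(-11), -(5), -(6)) = (11, -5, -6)
Step 2: (11, -5, -6) -> (-(-6), -(11), -(-5)) = (6, -11, 5)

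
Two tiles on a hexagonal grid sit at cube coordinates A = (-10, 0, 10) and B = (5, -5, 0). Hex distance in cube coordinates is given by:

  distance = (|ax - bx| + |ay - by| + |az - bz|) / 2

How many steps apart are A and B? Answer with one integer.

Answer: 15

Derivation:
|ax - bx| = |-10 - 5| = 15
|ay - by| = |0 - (-5)| = 5
|az - bz| = |10 - 0| = 10
distance = (15 + 5 + 10) / 2 = 30 / 2 = 15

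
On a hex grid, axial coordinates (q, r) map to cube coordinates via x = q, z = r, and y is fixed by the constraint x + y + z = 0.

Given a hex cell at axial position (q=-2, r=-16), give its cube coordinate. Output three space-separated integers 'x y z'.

Answer: -2 18 -16

Derivation:
x = q = -2
z = r = -16
y = -x - z = -(-2) - (-16) = 18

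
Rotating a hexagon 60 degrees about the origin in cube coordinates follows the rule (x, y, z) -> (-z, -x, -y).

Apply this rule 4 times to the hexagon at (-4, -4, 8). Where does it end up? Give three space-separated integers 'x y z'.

Start: (-4, -4, 8)
Step 1: (-4, -4, 8) -> (-(8), -(-4), -(-4)) = (-8, 4, 4)
Step 2: (-8, 4, 4) -> (-(4), -(-8), -(4)) = (-4, 8, -4)
Step 3: (-4, 8, -4) -> (-(-4), -(-4), -(8)) = (4, 4, -8)
Step 4: (4, 4, -8) -> (-(-8), -(4), -(4)) = (8, -4, -4)

Answer: 8 -4 -4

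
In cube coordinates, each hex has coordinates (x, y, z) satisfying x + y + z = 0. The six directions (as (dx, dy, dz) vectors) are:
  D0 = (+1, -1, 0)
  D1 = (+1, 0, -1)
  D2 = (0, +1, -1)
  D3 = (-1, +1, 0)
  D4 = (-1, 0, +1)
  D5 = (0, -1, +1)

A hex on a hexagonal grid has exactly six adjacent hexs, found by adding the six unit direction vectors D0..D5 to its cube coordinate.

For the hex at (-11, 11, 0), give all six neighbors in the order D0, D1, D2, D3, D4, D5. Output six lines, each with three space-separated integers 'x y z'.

Answer: -10 10 0
-10 11 -1
-11 12 -1
-12 12 0
-12 11 1
-11 10 1

Derivation:
Center: (-11, 11, 0). Add each direction:
  D0: (-11, 11, 0) + (1, -1, 0) = (-10, 10, 0)
  D1: (-11, 11, 0) + (1, 0, -1) = (-10, 11, -1)
  D2: (-11, 11, 0) + (0, 1, -1) = (-11, 12, -1)
  D3: (-11, 11, 0) + (-1, 1, 0) = (-12, 12, 0)
  D4: (-11, 11, 0) + (-1, 0, 1) = (-12, 11, 1)
  D5: (-11, 11, 0) + (0, -1, 1) = (-11, 10, 1)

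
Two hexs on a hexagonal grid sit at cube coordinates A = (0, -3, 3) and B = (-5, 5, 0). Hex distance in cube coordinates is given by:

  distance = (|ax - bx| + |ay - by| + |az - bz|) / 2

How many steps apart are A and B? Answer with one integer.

Answer: 8

Derivation:
|ax - bx| = |0 - (-5)| = 5
|ay - by| = |-3 - 5| = 8
|az - bz| = |3 - 0| = 3
distance = (5 + 8 + 3) / 2 = 16 / 2 = 8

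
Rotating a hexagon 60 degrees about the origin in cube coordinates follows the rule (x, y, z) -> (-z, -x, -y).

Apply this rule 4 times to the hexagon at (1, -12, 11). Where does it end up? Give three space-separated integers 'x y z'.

Answer: 11 1 -12

Derivation:
Start: (1, -12, 11)
Step 1: (1, -12, 11) -> (-(11), -(1), -(-12)) = (-11, -1, 12)
Step 2: (-11, -1, 12) -> (-(12), -(-11), -(-1)) = (-12, 11, 1)
Step 3: (-12, 11, 1) -> (-(1), -(-12), -(11)) = (-1, 12, -11)
Step 4: (-1, 12, -11) -> (-(-11), -(-1), -(12)) = (11, 1, -12)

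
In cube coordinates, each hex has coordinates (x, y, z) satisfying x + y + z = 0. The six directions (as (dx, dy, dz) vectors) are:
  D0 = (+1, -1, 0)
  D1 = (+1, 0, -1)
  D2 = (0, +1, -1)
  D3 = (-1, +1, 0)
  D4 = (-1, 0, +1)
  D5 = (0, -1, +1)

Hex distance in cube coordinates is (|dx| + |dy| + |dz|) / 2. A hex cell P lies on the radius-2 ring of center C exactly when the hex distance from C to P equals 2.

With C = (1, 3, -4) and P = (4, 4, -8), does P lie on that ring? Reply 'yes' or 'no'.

Answer: no

Derivation:
|px - cx| = |4 - 1| = 3
|py - cy| = |4 - 3| = 1
|pz - cz| = |-8 - (-4)| = 4
distance = (3+1+4)/2 = 8/2 = 4
radius = 2; distance != radius -> no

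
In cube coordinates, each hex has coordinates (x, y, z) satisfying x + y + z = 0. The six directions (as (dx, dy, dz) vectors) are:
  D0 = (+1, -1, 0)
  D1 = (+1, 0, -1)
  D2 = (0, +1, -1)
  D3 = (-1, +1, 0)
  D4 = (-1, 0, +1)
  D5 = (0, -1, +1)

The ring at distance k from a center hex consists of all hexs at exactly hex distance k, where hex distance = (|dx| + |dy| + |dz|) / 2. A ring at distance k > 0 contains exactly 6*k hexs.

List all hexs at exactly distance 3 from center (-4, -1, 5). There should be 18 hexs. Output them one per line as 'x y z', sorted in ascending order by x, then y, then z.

Walk ring at distance 3 from (-4, -1, 5):
Start at center + D4*3 = (-7, -1, 8)
  hex 0: (-7, -1, 8)
  hex 1: (-6, -2, 8)
  hex 2: (-5, -3, 8)
  hex 3: (-4, -4, 8)
  hex 4: (-3, -4, 7)
  hex 5: (-2, -4, 6)
  hex 6: (-1, -4, 5)
  hex 7: (-1, -3, 4)
  hex 8: (-1, -2, 3)
  hex 9: (-1, -1, 2)
  hex 10: (-2, 0, 2)
  hex 11: (-3, 1, 2)
  hex 12: (-4, 2, 2)
  hex 13: (-5, 2, 3)
  hex 14: (-6, 2, 4)
  hex 15: (-7, 2, 5)
  hex 16: (-7, 1, 6)
  hex 17: (-7, 0, 7)
Sorted: 18 hexes.

Answer: -7 -1 8
-7 0 7
-7 1 6
-7 2 5
-6 -2 8
-6 2 4
-5 -3 8
-5 2 3
-4 -4 8
-4 2 2
-3 -4 7
-3 1 2
-2 -4 6
-2 0 2
-1 -4 5
-1 -3 4
-1 -2 3
-1 -1 2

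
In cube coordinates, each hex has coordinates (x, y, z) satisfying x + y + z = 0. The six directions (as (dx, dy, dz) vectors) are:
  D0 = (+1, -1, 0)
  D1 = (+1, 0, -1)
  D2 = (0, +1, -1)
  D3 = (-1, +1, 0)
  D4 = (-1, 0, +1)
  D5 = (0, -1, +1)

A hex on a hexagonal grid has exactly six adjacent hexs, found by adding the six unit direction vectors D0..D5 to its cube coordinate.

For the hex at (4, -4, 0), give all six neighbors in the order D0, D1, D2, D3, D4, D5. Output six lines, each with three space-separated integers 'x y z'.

Center: (4, -4, 0). Add each direction:
  D0: (4, -4, 0) + (1, -1, 0) = (5, -5, 0)
  D1: (4, -4, 0) + (1, 0, -1) = (5, -4, -1)
  D2: (4, -4, 0) + (0, 1, -1) = (4, -3, -1)
  D3: (4, -4, 0) + (-1, 1, 0) = (3, -3, 0)
  D4: (4, -4, 0) + (-1, 0, 1) = (3, -4, 1)
  D5: (4, -4, 0) + (0, -1, 1) = (4, -5, 1)

Answer: 5 -5 0
5 -4 -1
4 -3 -1
3 -3 0
3 -4 1
4 -5 1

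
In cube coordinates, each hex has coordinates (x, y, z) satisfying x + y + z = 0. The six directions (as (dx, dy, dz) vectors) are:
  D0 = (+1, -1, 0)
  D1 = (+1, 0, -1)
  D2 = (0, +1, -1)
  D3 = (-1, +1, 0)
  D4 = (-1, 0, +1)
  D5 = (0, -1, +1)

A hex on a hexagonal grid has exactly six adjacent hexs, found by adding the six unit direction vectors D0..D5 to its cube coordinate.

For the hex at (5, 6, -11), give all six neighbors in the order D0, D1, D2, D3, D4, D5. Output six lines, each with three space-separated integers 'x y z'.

Center: (5, 6, -11). Add each direction:
  D0: (5, 6, -11) + (1, -1, 0) = (6, 5, -11)
  D1: (5, 6, -11) + (1, 0, -1) = (6, 6, -12)
  D2: (5, 6, -11) + (0, 1, -1) = (5, 7, -12)
  D3: (5, 6, -11) + (-1, 1, 0) = (4, 7, -11)
  D4: (5, 6, -11) + (-1, 0, 1) = (4, 6, -10)
  D5: (5, 6, -11) + (0, -1, 1) = (5, 5, -10)

Answer: 6 5 -11
6 6 -12
5 7 -12
4 7 -11
4 6 -10
5 5 -10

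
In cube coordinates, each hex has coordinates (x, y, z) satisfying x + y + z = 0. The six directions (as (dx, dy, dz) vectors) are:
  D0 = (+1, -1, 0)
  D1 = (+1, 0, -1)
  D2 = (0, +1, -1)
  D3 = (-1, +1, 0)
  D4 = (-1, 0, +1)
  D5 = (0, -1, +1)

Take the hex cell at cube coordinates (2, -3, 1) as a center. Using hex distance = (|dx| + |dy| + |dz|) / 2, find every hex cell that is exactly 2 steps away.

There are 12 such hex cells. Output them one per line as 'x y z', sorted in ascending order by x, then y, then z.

Walk ring at distance 2 from (2, -3, 1):
Start at center + D4*2 = (0, -3, 3)
  hex 0: (0, -3, 3)
  hex 1: (1, -4, 3)
  hex 2: (2, -5, 3)
  hex 3: (3, -5, 2)
  hex 4: (4, -5, 1)
  hex 5: (4, -4, 0)
  hex 6: (4, -3, -1)
  hex 7: (3, -2, -1)
  hex 8: (2, -1, -1)
  hex 9: (1, -1, 0)
  hex 10: (0, -1, 1)
  hex 11: (0, -2, 2)
Sorted: 12 hexes.

Answer: 0 -3 3
0 -2 2
0 -1 1
1 -4 3
1 -1 0
2 -5 3
2 -1 -1
3 -5 2
3 -2 -1
4 -5 1
4 -4 0
4 -3 -1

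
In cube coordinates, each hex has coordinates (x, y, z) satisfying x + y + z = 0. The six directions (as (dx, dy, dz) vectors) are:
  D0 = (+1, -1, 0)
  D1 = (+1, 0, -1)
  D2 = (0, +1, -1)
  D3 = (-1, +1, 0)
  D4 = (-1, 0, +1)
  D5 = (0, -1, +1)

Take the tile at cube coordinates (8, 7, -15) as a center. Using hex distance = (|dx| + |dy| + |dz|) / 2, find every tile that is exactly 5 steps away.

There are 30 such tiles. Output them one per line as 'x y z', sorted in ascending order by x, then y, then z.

Answer: 3 7 -10
3 8 -11
3 9 -12
3 10 -13
3 11 -14
3 12 -15
4 6 -10
4 12 -16
5 5 -10
5 12 -17
6 4 -10
6 12 -18
7 3 -10
7 12 -19
8 2 -10
8 12 -20
9 2 -11
9 11 -20
10 2 -12
10 10 -20
11 2 -13
11 9 -20
12 2 -14
12 8 -20
13 2 -15
13 3 -16
13 4 -17
13 5 -18
13 6 -19
13 7 -20

Derivation:
Walk ring at distance 5 from (8, 7, -15):
Start at center + D4*5 = (3, 7, -10)
  hex 0: (3, 7, -10)
  hex 1: (4, 6, -10)
  hex 2: (5, 5, -10)
  hex 3: (6, 4, -10)
  hex 4: (7, 3, -10)
  hex 5: (8, 2, -10)
  hex 6: (9, 2, -11)
  hex 7: (10, 2, -12)
  hex 8: (11, 2, -13)
  hex 9: (12, 2, -14)
  hex 10: (13, 2, -15)
  hex 11: (13, 3, -16)
  hex 12: (13, 4, -17)
  hex 13: (13, 5, -18)
  hex 14: (13, 6, -19)
  hex 15: (13, 7, -20)
  hex 16: (12, 8, -20)
  hex 17: (11, 9, -20)
  hex 18: (10, 10, -20)
  hex 19: (9, 11, -20)
  hex 20: (8, 12, -20)
  hex 21: (7, 12, -19)
  hex 22: (6, 12, -18)
  hex 23: (5, 12, -17)
  hex 24: (4, 12, -16)
  hex 25: (3, 12, -15)
  hex 26: (3, 11, -14)
  hex 27: (3, 10, -13)
  hex 28: (3, 9, -12)
  hex 29: (3, 8, -11)
Sorted: 30 hexes.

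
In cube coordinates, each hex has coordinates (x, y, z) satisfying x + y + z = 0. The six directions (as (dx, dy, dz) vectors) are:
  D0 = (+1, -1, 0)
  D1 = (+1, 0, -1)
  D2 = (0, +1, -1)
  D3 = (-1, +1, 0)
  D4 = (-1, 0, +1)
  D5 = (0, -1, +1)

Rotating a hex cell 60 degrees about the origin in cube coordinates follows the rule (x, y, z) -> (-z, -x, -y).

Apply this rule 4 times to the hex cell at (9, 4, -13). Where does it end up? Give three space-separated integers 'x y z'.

Start: (9, 4, -13)
Step 1: (9, 4, -13) -> (-(-13), -(9), -(4)) = (13, -9, -4)
Step 2: (13, -9, -4) -> (-(-4), -(13), -(-9)) = (4, -13, 9)
Step 3: (4, -13, 9) -> (-(9), -(4), -(-13)) = (-9, -4, 13)
Step 4: (-9, -4, 13) -> (-(13), -(-9), -(-4)) = (-13, 9, 4)

Answer: -13 9 4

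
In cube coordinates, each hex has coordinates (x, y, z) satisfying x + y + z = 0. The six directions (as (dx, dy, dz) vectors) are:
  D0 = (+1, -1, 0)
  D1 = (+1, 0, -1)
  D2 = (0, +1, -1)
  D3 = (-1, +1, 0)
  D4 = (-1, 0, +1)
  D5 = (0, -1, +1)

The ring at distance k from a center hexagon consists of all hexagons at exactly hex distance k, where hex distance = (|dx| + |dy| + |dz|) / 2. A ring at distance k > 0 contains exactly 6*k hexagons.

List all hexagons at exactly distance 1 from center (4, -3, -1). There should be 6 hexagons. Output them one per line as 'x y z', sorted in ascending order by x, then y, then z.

Answer: 3 -3 0
3 -2 -1
4 -4 0
4 -2 -2
5 -4 -1
5 -3 -2

Derivation:
Walk ring at distance 1 from (4, -3, -1):
Start at center + D4*1 = (3, -3, 0)
  hex 0: (3, -3, 0)
  hex 1: (4, -4, 0)
  hex 2: (5, -4, -1)
  hex 3: (5, -3, -2)
  hex 4: (4, -2, -2)
  hex 5: (3, -2, -1)
Sorted: 6 hexes.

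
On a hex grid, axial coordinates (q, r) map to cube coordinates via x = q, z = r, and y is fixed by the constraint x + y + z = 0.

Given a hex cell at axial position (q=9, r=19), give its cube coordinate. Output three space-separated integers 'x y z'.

x = q = 9
z = r = 19
y = -x - z = -(9) - (19) = -28

Answer: 9 -28 19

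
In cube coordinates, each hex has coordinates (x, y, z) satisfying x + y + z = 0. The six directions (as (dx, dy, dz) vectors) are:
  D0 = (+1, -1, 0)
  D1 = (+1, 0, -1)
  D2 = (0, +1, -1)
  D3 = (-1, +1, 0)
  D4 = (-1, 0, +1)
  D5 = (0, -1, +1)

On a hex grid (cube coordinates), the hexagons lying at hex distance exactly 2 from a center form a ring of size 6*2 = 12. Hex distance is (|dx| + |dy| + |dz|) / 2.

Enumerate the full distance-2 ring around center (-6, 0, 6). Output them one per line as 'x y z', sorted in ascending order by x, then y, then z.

Walk ring at distance 2 from (-6, 0, 6):
Start at center + D4*2 = (-8, 0, 8)
  hex 0: (-8, 0, 8)
  hex 1: (-7, -1, 8)
  hex 2: (-6, -2, 8)
  hex 3: (-5, -2, 7)
  hex 4: (-4, -2, 6)
  hex 5: (-4, -1, 5)
  hex 6: (-4, 0, 4)
  hex 7: (-5, 1, 4)
  hex 8: (-6, 2, 4)
  hex 9: (-7, 2, 5)
  hex 10: (-8, 2, 6)
  hex 11: (-8, 1, 7)
Sorted: 12 hexes.

Answer: -8 0 8
-8 1 7
-8 2 6
-7 -1 8
-7 2 5
-6 -2 8
-6 2 4
-5 -2 7
-5 1 4
-4 -2 6
-4 -1 5
-4 0 4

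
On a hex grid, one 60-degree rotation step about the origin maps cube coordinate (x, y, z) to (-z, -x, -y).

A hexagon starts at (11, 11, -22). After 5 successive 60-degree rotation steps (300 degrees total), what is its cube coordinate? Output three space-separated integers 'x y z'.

Answer: -11 22 -11

Derivation:
Start: (11, 11, -22)
Step 1: (11, 11, -22) -> (-(-22), -(11), -(11)) = (22, -11, -11)
Step 2: (22, -11, -11) -> (-(-11), -(22), -(-11)) = (11, -22, 11)
Step 3: (11, -22, 11) -> (-(11), -(11), -(-22)) = (-11, -11, 22)
Step 4: (-11, -11, 22) -> (-(22), -(-11), -(-11)) = (-22, 11, 11)
Step 5: (-22, 11, 11) -> (-(11), -(-22), -(11)) = (-11, 22, -11)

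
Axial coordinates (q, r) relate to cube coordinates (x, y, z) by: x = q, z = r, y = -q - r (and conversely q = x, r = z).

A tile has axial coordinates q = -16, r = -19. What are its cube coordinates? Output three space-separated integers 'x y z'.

x = q = -16
z = r = -19
y = -x - z = -(-16) - (-19) = 35

Answer: -16 35 -19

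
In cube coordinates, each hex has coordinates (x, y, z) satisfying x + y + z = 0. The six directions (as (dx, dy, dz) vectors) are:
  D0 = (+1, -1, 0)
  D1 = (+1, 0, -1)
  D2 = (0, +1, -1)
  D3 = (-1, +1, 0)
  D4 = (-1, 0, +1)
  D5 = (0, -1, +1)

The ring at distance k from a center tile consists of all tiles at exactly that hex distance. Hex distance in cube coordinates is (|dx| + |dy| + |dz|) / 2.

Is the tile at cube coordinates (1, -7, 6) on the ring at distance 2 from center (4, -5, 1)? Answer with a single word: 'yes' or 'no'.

|px - cx| = |1 - 4| = 3
|py - cy| = |-7 - (-5)| = 2
|pz - cz| = |6 - 1| = 5
distance = (3+2+5)/2 = 10/2 = 5
radius = 2; distance != radius -> no

Answer: no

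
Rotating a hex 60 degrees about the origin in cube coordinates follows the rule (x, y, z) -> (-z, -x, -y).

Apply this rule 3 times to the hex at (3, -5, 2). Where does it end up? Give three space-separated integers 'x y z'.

Start: (3, -5, 2)
Step 1: (3, -5, 2) -> (-(2), -(3), -(-5)) = (-2, -3, 5)
Step 2: (-2, -3, 5) -> (-(5), -(-2), -(-3)) = (-5, 2, 3)
Step 3: (-5, 2, 3) -> (-(3), -(-5), -(2)) = (-3, 5, -2)

Answer: -3 5 -2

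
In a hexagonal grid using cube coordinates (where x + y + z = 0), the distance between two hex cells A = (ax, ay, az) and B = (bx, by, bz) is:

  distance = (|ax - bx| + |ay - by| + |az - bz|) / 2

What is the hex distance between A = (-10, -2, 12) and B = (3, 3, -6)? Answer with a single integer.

|ax - bx| = |-10 - 3| = 13
|ay - by| = |-2 - 3| = 5
|az - bz| = |12 - (-6)| = 18
distance = (13 + 5 + 18) / 2 = 36 / 2 = 18

Answer: 18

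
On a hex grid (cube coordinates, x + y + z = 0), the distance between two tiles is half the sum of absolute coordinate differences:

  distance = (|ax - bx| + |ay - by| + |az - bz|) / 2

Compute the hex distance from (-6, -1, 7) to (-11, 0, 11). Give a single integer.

Answer: 5

Derivation:
|ax - bx| = |-6 - (-11)| = 5
|ay - by| = |-1 - 0| = 1
|az - bz| = |7 - 11| = 4
distance = (5 + 1 + 4) / 2 = 10 / 2 = 5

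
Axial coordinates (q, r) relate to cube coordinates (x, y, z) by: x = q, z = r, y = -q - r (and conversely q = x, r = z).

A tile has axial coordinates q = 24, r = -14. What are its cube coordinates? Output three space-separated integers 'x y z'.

Answer: 24 -10 -14

Derivation:
x = q = 24
z = r = -14
y = -x - z = -(24) - (-14) = -10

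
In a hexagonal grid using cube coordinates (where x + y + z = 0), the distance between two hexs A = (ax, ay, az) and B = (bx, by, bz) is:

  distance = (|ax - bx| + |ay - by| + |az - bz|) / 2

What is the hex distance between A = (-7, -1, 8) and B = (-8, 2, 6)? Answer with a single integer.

|ax - bx| = |-7 - (-8)| = 1
|ay - by| = |-1 - 2| = 3
|az - bz| = |8 - 6| = 2
distance = (1 + 3 + 2) / 2 = 6 / 2 = 3

Answer: 3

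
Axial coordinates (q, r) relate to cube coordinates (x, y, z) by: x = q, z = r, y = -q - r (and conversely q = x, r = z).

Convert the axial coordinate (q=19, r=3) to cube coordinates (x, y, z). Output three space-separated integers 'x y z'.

x = q = 19
z = r = 3
y = -x - z = -(19) - (3) = -22

Answer: 19 -22 3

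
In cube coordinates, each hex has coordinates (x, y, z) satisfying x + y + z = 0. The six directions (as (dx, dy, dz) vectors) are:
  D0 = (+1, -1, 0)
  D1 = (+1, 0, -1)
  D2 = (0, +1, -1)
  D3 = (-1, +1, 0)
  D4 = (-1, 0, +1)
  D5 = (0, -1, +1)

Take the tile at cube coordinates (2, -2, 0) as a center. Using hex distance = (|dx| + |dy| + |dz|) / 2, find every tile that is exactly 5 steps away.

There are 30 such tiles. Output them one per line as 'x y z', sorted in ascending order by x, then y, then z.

Answer: -3 -2 5
-3 -1 4
-3 0 3
-3 1 2
-3 2 1
-3 3 0
-2 -3 5
-2 3 -1
-1 -4 5
-1 3 -2
0 -5 5
0 3 -3
1 -6 5
1 3 -4
2 -7 5
2 3 -5
3 -7 4
3 2 -5
4 -7 3
4 1 -5
5 -7 2
5 0 -5
6 -7 1
6 -1 -5
7 -7 0
7 -6 -1
7 -5 -2
7 -4 -3
7 -3 -4
7 -2 -5

Derivation:
Walk ring at distance 5 from (2, -2, 0):
Start at center + D4*5 = (-3, -2, 5)
  hex 0: (-3, -2, 5)
  hex 1: (-2, -3, 5)
  hex 2: (-1, -4, 5)
  hex 3: (0, -5, 5)
  hex 4: (1, -6, 5)
  hex 5: (2, -7, 5)
  hex 6: (3, -7, 4)
  hex 7: (4, -7, 3)
  hex 8: (5, -7, 2)
  hex 9: (6, -7, 1)
  hex 10: (7, -7, 0)
  hex 11: (7, -6, -1)
  hex 12: (7, -5, -2)
  hex 13: (7, -4, -3)
  hex 14: (7, -3, -4)
  hex 15: (7, -2, -5)
  hex 16: (6, -1, -5)
  hex 17: (5, 0, -5)
  hex 18: (4, 1, -5)
  hex 19: (3, 2, -5)
  hex 20: (2, 3, -5)
  hex 21: (1, 3, -4)
  hex 22: (0, 3, -3)
  hex 23: (-1, 3, -2)
  hex 24: (-2, 3, -1)
  hex 25: (-3, 3, 0)
  hex 26: (-3, 2, 1)
  hex 27: (-3, 1, 2)
  hex 28: (-3, 0, 3)
  hex 29: (-3, -1, 4)
Sorted: 30 hexes.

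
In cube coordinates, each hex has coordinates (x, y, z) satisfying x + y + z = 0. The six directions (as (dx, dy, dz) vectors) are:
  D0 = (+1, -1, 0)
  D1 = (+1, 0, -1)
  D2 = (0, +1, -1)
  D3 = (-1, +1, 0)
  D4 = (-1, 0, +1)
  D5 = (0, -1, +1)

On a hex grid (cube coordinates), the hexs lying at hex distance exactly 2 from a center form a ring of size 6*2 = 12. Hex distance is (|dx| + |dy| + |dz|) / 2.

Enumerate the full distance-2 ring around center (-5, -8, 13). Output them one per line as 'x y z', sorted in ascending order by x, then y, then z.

Answer: -7 -8 15
-7 -7 14
-7 -6 13
-6 -9 15
-6 -6 12
-5 -10 15
-5 -6 11
-4 -10 14
-4 -7 11
-3 -10 13
-3 -9 12
-3 -8 11

Derivation:
Walk ring at distance 2 from (-5, -8, 13):
Start at center + D4*2 = (-7, -8, 15)
  hex 0: (-7, -8, 15)
  hex 1: (-6, -9, 15)
  hex 2: (-5, -10, 15)
  hex 3: (-4, -10, 14)
  hex 4: (-3, -10, 13)
  hex 5: (-3, -9, 12)
  hex 6: (-3, -8, 11)
  hex 7: (-4, -7, 11)
  hex 8: (-5, -6, 11)
  hex 9: (-6, -6, 12)
  hex 10: (-7, -6, 13)
  hex 11: (-7, -7, 14)
Sorted: 12 hexes.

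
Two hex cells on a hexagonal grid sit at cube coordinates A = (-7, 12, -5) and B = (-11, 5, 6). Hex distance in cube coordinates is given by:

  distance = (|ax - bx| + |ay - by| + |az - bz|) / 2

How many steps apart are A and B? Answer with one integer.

|ax - bx| = |-7 - (-11)| = 4
|ay - by| = |12 - 5| = 7
|az - bz| = |-5 - 6| = 11
distance = (4 + 7 + 11) / 2 = 22 / 2 = 11

Answer: 11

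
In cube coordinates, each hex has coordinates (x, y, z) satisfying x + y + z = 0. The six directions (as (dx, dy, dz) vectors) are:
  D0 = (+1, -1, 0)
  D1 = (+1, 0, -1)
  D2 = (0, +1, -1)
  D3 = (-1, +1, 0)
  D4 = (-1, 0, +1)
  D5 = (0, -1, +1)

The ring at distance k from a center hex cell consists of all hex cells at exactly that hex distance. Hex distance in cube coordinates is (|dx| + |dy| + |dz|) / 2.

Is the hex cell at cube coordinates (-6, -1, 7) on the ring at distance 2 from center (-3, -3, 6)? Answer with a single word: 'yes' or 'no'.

|px - cx| = |-6 - (-3)| = 3
|py - cy| = |-1 - (-3)| = 2
|pz - cz| = |7 - 6| = 1
distance = (3+2+1)/2 = 6/2 = 3
radius = 2; distance != radius -> no

Answer: no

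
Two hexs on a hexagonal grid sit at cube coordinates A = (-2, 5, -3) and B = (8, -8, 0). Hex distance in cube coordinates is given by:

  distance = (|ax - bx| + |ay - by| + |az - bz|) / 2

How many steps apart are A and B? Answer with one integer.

Answer: 13

Derivation:
|ax - bx| = |-2 - 8| = 10
|ay - by| = |5 - (-8)| = 13
|az - bz| = |-3 - 0| = 3
distance = (10 + 13 + 3) / 2 = 26 / 2 = 13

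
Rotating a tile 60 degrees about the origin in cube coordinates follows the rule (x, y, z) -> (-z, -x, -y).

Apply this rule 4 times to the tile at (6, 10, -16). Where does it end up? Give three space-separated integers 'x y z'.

Start: (6, 10, -16)
Step 1: (6, 10, -16) -> (-(-16), -(6), -(10)) = (16, -6, -10)
Step 2: (16, -6, -10) -> (-(-10), -(16), -(-6)) = (10, -16, 6)
Step 3: (10, -16, 6) -> (-(6), -(10), -(-16)) = (-6, -10, 16)
Step 4: (-6, -10, 16) -> (-(16), -(-6), -(-10)) = (-16, 6, 10)

Answer: -16 6 10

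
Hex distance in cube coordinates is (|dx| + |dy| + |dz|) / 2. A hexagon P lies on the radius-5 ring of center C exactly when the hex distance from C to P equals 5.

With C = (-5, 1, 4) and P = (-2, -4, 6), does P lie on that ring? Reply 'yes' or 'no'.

Answer: yes

Derivation:
|px - cx| = |-2 - (-5)| = 3
|py - cy| = |-4 - 1| = 5
|pz - cz| = |6 - 4| = 2
distance = (3+5+2)/2 = 10/2 = 5
radius = 5; distance == radius -> yes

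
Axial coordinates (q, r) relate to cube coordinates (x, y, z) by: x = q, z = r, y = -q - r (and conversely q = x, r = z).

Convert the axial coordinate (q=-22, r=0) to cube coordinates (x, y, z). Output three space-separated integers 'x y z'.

x = q = -22
z = r = 0
y = -x - z = -(-22) - (0) = 22

Answer: -22 22 0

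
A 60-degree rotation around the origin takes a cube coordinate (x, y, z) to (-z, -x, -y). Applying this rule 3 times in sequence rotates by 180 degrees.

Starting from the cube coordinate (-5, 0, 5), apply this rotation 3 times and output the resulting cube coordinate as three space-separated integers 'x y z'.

Start: (-5, 0, 5)
Step 1: (-5, 0, 5) -> (-(5), -(-5), -(0)) = (-5, 5, 0)
Step 2: (-5, 5, 0) -> (-(0), -(-5), -(5)) = (0, 5, -5)
Step 3: (0, 5, -5) -> (-(-5), -(0), -(5)) = (5, 0, -5)

Answer: 5 0 -5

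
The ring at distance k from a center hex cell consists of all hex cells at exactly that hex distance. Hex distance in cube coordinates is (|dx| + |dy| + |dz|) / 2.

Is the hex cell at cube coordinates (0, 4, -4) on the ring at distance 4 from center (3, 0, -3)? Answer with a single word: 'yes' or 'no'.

Answer: yes

Derivation:
|px - cx| = |0 - 3| = 3
|py - cy| = |4 - 0| = 4
|pz - cz| = |-4 - (-3)| = 1
distance = (3+4+1)/2 = 8/2 = 4
radius = 4; distance == radius -> yes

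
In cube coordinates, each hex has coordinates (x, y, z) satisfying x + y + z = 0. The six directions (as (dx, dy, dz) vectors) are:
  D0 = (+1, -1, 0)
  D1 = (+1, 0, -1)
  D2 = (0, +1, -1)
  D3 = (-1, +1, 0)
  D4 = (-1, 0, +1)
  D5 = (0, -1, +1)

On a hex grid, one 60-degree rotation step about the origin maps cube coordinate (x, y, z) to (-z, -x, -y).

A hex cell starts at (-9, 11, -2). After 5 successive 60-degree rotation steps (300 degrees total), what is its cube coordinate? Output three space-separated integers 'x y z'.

Answer: -11 2 9

Derivation:
Start: (-9, 11, -2)
Step 1: (-9, 11, -2) -> (-(-2), -(-9), -(11)) = (2, 9, -11)
Step 2: (2, 9, -11) -> (-(-11), -(2), -(9)) = (11, -2, -9)
Step 3: (11, -2, -9) -> (-(-9), -(11), -(-2)) = (9, -11, 2)
Step 4: (9, -11, 2) -> (-(2), -(9), -(-11)) = (-2, -9, 11)
Step 5: (-2, -9, 11) -> (-(11), -(-2), -(-9)) = (-11, 2, 9)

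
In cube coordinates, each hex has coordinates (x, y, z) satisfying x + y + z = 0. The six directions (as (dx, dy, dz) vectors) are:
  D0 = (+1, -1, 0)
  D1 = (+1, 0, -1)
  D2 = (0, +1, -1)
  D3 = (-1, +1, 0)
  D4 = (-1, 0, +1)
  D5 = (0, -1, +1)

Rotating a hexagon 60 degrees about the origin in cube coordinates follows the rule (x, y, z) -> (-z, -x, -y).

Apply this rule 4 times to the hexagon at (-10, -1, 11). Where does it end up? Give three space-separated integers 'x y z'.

Start: (-10, -1, 11)
Step 1: (-10, -1, 11) -> (-(11), -(-10), -(-1)) = (-11, 10, 1)
Step 2: (-11, 10, 1) -> (-(1), -(-11), -(10)) = (-1, 11, -10)
Step 3: (-1, 11, -10) -> (-(-10), -(-1), -(11)) = (10, 1, -11)
Step 4: (10, 1, -11) -> (-(-11), -(10), -(1)) = (11, -10, -1)

Answer: 11 -10 -1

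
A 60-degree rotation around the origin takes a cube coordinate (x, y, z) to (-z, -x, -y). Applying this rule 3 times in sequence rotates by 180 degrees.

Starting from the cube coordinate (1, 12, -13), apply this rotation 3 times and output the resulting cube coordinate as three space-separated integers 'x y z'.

Answer: -1 -12 13

Derivation:
Start: (1, 12, -13)
Step 1: (1, 12, -13) -> (-(-13), -(1), -(12)) = (13, -1, -12)
Step 2: (13, -1, -12) -> (-(-12), -(13), -(-1)) = (12, -13, 1)
Step 3: (12, -13, 1) -> (-(1), -(12), -(-13)) = (-1, -12, 13)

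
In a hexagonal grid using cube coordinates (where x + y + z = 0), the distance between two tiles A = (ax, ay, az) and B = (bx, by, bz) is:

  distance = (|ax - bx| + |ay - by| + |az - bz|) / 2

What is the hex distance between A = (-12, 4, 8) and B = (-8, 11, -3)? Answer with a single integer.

Answer: 11

Derivation:
|ax - bx| = |-12 - (-8)| = 4
|ay - by| = |4 - 11| = 7
|az - bz| = |8 - (-3)| = 11
distance = (4 + 7 + 11) / 2 = 22 / 2 = 11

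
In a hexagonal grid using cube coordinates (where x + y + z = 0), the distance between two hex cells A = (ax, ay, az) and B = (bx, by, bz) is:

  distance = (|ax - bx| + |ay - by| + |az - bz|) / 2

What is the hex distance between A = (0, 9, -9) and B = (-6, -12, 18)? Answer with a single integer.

Answer: 27

Derivation:
|ax - bx| = |0 - (-6)| = 6
|ay - by| = |9 - (-12)| = 21
|az - bz| = |-9 - 18| = 27
distance = (6 + 21 + 27) / 2 = 54 / 2 = 27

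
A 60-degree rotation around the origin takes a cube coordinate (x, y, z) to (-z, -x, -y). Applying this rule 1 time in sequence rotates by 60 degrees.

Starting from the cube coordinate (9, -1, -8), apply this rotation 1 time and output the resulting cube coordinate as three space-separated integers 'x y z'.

Answer: 8 -9 1

Derivation:
Start: (9, -1, -8)
Step 1: (9, -1, -8) -> (-(-8), -(9), -(-1)) = (8, -9, 1)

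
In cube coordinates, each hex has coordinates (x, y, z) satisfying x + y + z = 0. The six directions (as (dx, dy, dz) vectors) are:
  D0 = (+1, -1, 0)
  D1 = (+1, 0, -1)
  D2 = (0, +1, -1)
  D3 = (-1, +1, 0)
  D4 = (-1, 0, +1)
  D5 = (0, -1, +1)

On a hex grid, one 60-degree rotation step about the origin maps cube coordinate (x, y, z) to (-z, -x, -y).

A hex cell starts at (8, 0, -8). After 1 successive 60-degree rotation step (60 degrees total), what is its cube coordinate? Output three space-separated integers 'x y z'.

Answer: 8 -8 0

Derivation:
Start: (8, 0, -8)
Step 1: (8, 0, -8) -> (-(-8), -(8), -(0)) = (8, -8, 0)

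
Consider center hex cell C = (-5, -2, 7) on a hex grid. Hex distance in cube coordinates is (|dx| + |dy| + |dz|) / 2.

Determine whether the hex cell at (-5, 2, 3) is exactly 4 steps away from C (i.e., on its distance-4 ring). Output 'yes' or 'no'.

Answer: yes

Derivation:
|px - cx| = |-5 - (-5)| = 0
|py - cy| = |2 - (-2)| = 4
|pz - cz| = |3 - 7| = 4
distance = (0+4+4)/2 = 8/2 = 4
radius = 4; distance == radius -> yes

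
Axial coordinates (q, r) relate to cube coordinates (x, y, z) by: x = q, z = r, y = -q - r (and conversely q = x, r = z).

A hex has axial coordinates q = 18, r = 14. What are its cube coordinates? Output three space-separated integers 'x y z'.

Answer: 18 -32 14

Derivation:
x = q = 18
z = r = 14
y = -x - z = -(18) - (14) = -32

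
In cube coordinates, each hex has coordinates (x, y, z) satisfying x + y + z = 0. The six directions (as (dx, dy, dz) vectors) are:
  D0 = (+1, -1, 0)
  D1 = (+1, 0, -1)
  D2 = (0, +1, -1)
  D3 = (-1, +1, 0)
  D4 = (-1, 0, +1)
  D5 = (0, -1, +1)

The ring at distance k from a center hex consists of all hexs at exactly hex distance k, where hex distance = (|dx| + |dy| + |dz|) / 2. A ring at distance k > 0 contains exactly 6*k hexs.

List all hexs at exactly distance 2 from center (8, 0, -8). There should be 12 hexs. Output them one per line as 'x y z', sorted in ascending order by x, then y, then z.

Walk ring at distance 2 from (8, 0, -8):
Start at center + D4*2 = (6, 0, -6)
  hex 0: (6, 0, -6)
  hex 1: (7, -1, -6)
  hex 2: (8, -2, -6)
  hex 3: (9, -2, -7)
  hex 4: (10, -2, -8)
  hex 5: (10, -1, -9)
  hex 6: (10, 0, -10)
  hex 7: (9, 1, -10)
  hex 8: (8, 2, -10)
  hex 9: (7, 2, -9)
  hex 10: (6, 2, -8)
  hex 11: (6, 1, -7)
Sorted: 12 hexes.

Answer: 6 0 -6
6 1 -7
6 2 -8
7 -1 -6
7 2 -9
8 -2 -6
8 2 -10
9 -2 -7
9 1 -10
10 -2 -8
10 -1 -9
10 0 -10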